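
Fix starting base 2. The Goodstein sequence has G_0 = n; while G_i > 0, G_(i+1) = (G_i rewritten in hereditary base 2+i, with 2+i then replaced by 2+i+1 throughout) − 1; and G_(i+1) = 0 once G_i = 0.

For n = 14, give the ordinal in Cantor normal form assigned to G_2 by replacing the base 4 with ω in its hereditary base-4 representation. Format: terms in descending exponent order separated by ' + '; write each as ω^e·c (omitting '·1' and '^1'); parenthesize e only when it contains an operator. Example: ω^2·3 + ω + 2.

ω^(ω + 1) + ω^ω + 1

14 —HB2→ 2^(2 + 1) + 2^2 + 2 —bump→ 3^(3 + 1) + 3^3 + 3 = 111 —(−1)→ 110
110 —HB3→ 3^(3 + 1) + 3^3 + 2 —bump→ 4^(4 + 1) + 4^4 + 2 = 1282 —(−1)→ 1281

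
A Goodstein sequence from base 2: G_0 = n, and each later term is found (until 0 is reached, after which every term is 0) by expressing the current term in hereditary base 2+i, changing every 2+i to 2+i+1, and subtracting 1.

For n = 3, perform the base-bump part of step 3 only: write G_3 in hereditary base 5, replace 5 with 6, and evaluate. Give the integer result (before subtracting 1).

[0] 3 ≡ 2 + 1 (base 2). Lift 3: 4. −1: 3.
[1] 3 ≡ 3 (base 3). Lift 4: 4. −1: 3.
[2] 3 ≡ 3 (base 4). Lift 5: 3. −1: 2.
[3] 2 ≡ 2 (base 5). Lift 6: 2. −1: 1.

2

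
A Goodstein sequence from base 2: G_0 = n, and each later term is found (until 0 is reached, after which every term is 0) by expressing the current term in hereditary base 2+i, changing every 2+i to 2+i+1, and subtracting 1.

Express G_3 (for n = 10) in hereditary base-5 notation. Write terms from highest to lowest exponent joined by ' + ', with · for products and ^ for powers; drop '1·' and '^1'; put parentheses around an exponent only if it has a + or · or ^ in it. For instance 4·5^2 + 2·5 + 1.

5^(5 + 1)

G_0 = 10. HB_2(10) = 2^(2 + 1) + 2. Bump = 84. G_1 = 83.
G_1 = 83. HB_3(83) = 3^(3 + 1) + 2. Bump = 1026. G_2 = 1025.
G_2 = 1025. HB_4(1025) = 4^(4 + 1) + 1. Bump = 15626. G_3 = 15625.
G_3 = 15625. HB_5(15625) = 5^(5 + 1). Bump = 279936. G_4 = 279935.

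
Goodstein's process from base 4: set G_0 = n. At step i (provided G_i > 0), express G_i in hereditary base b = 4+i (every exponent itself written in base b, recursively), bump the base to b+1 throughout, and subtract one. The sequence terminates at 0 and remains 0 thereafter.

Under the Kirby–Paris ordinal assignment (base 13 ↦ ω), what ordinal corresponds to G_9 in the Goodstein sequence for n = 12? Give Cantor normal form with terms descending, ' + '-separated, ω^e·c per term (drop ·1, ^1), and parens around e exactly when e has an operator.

G_0 = 12. HB_4(12) = 3·4. Bump = 15. G_1 = 14.
G_1 = 14. HB_5(14) = 2·5 + 4. Bump = 16. G_2 = 15.
G_2 = 15. HB_6(15) = 2·6 + 3. Bump = 17. G_3 = 16.
G_3 = 16. HB_7(16) = 2·7 + 2. Bump = 18. G_4 = 17.
G_4 = 17. HB_8(17) = 2·8 + 1. Bump = 19. G_5 = 18.
G_5 = 18. HB_9(18) = 2·9. Bump = 20. G_6 = 19.
G_6 = 19. HB_10(19) = 10 + 9. Bump = 20. G_7 = 19.
G_7 = 19. HB_11(19) = 11 + 8. Bump = 20. G_8 = 19.
G_8 = 19. HB_12(19) = 12 + 7. Bump = 20. G_9 = 19.

ω + 6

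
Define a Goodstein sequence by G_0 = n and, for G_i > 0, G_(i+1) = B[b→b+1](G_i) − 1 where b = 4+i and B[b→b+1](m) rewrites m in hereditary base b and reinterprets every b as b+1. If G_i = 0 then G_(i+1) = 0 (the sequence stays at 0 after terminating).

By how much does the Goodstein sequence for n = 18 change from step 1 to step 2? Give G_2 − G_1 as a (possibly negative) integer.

10

(0) 18|_4 = 4^2 + 2 ↦ 5^2 + 2|_5 = 27 ⇒ 26
(1) 26|_5 = 5^2 + 1 ↦ 6^2 + 1|_6 = 37 ⇒ 36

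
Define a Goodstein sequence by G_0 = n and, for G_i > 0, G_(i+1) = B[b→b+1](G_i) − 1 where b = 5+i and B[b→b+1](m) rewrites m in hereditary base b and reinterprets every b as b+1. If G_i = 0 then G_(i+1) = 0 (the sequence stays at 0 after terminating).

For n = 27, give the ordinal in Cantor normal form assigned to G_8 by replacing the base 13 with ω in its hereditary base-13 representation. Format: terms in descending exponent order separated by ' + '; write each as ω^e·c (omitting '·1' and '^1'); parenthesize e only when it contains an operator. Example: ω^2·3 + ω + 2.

[0] 27 ≡ 5^2 + 2 (base 5). Lift 6: 38. −1: 37.
[1] 37 ≡ 6^2 + 1 (base 6). Lift 7: 50. −1: 49.
[2] 49 ≡ 7^2 (base 7). Lift 8: 64. −1: 63.
[3] 63 ≡ 7·8 + 7 (base 8). Lift 9: 70. −1: 69.
[4] 69 ≡ 7·9 + 6 (base 9). Lift 10: 76. −1: 75.
[5] 75 ≡ 7·10 + 5 (base 10). Lift 11: 82. −1: 81.
[6] 81 ≡ 7·11 + 4 (base 11). Lift 12: 88. −1: 87.
[7] 87 ≡ 7·12 + 3 (base 12). Lift 13: 94. −1: 93.
[8] 93 ≡ 7·13 + 2 (base 13). Lift 14: 100. −1: 99.

ω·7 + 2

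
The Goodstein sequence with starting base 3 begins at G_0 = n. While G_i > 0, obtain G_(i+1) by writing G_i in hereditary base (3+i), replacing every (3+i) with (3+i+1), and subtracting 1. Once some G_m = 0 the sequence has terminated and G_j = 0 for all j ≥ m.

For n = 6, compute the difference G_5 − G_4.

0

(0) 6|_3 = 2·3 ↦ 2·4|_4 = 8 ⇒ 7
(1) 7|_4 = 4 + 3 ↦ 5 + 3|_5 = 8 ⇒ 7
(2) 7|_5 = 5 + 2 ↦ 6 + 2|_6 = 8 ⇒ 7
(3) 7|_6 = 6 + 1 ↦ 7 + 1|_7 = 8 ⇒ 7
(4) 7|_7 = 7 ↦ 8|_8 = 8 ⇒ 7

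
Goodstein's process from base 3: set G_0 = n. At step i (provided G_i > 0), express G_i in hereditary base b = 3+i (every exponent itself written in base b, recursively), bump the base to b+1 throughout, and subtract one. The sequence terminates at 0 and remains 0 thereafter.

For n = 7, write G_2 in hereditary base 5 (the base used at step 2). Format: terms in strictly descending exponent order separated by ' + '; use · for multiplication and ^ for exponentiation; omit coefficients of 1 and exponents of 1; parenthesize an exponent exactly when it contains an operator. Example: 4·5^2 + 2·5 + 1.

(0) 7|_3 = 2·3 + 1 ↦ 2·4 + 1|_4 = 9 ⇒ 8
(1) 8|_4 = 2·4 ↦ 2·5|_5 = 10 ⇒ 9
(2) 9|_5 = 5 + 4 ↦ 6 + 4|_6 = 10 ⇒ 9

5 + 4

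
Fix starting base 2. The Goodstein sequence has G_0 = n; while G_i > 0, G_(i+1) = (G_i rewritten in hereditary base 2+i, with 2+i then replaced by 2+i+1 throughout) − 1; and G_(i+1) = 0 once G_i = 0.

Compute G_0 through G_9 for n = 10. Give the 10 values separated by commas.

10, 83, 1025, 15625, 279935, 4215754, 84073323, 1937434592, 50000555551, 1426559238830

10 —HB2→ 2^(2 + 1) + 2 —bump→ 3^(3 + 1) + 3 = 84 —(−1)→ 83
83 —HB3→ 3^(3 + 1) + 2 —bump→ 4^(4 + 1) + 2 = 1026 —(−1)→ 1025
1025 —HB4→ 4^(4 + 1) + 1 —bump→ 5^(5 + 1) + 1 = 15626 —(−1)→ 15625
15625 —HB5→ 5^(5 + 1) —bump→ 6^(6 + 1) = 279936 —(−1)→ 279935
279935 —HB6→ 5·6^6 + 5·6^5 + 5·6^4 + 5·6^3 + 5·6^2 + 5·6 + 5 —bump→ 5·7^7 + 5·7^5 + 5·7^4 + 5·7^3 + 5·7^2 + 5·7 + 5 = 4215755 —(−1)→ 4215754
4215754 —HB7→ 5·7^7 + 5·7^5 + 5·7^4 + 5·7^3 + 5·7^2 + 5·7 + 4 —bump→ 5·8^8 + 5·8^5 + 5·8^4 + 5·8^3 + 5·8^2 + 5·8 + 4 = 84073324 —(−1)→ 84073323
84073323 —HB8→ 5·8^8 + 5·8^5 + 5·8^4 + 5·8^3 + 5·8^2 + 5·8 + 3 —bump→ 5·9^9 + 5·9^5 + 5·9^4 + 5·9^3 + 5·9^2 + 5·9 + 3 = 1937434593 —(−1)→ 1937434592
1937434592 —HB9→ 5·9^9 + 5·9^5 + 5·9^4 + 5·9^3 + 5·9^2 + 5·9 + 2 —bump→ 5·10^10 + 5·10^5 + 5·10^4 + 5·10^3 + 5·10^2 + 5·10 + 2 = 50000555552 —(−1)→ 50000555551
50000555551 —HB10→ 5·10^10 + 5·10^5 + 5·10^4 + 5·10^3 + 5·10^2 + 5·10 + 1 —bump→ 5·11^11 + 5·11^5 + 5·11^4 + 5·11^3 + 5·11^2 + 5·11 + 1 = 1426559238831 —(−1)→ 1426559238830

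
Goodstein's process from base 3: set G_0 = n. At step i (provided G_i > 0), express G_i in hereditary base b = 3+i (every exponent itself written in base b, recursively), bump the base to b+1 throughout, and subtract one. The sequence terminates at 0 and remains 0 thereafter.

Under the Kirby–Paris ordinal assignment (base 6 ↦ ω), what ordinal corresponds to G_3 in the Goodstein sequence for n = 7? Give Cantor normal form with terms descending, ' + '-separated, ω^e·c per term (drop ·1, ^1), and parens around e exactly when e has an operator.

[0] 7 ≡ 2·3 + 1 (base 3). Lift 4: 9. −1: 8.
[1] 8 ≡ 2·4 (base 4). Lift 5: 10. −1: 9.
[2] 9 ≡ 5 + 4 (base 5). Lift 6: 10. −1: 9.

ω + 3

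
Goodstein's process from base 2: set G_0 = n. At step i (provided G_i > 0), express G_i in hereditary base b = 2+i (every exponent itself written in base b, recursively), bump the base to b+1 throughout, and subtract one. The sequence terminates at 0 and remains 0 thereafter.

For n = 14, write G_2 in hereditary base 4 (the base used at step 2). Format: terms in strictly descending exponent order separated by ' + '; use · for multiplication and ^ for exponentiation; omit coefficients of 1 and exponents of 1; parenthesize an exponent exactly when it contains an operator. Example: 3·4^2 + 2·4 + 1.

(0) 14|_2 = 2^(2 + 1) + 2^2 + 2 ↦ 3^(3 + 1) + 3^3 + 3|_3 = 111 ⇒ 110
(1) 110|_3 = 3^(3 + 1) + 3^3 + 2 ↦ 4^(4 + 1) + 4^4 + 2|_4 = 1282 ⇒ 1281
(2) 1281|_4 = 4^(4 + 1) + 4^4 + 1 ↦ 5^(5 + 1) + 5^5 + 1|_5 = 18751 ⇒ 18750

4^(4 + 1) + 4^4 + 1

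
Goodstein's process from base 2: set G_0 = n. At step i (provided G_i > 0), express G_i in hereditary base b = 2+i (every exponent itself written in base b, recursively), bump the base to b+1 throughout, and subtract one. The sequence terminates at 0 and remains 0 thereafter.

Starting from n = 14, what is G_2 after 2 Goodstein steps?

1281

[0] 14 ≡ 2^(2 + 1) + 2^2 + 2 (base 2). Lift 3: 111. −1: 110.
[1] 110 ≡ 3^(3 + 1) + 3^3 + 2 (base 3). Lift 4: 1282. −1: 1281.
[2] 1281 ≡ 4^(4 + 1) + 4^4 + 1 (base 4). Lift 5: 18751. −1: 18750.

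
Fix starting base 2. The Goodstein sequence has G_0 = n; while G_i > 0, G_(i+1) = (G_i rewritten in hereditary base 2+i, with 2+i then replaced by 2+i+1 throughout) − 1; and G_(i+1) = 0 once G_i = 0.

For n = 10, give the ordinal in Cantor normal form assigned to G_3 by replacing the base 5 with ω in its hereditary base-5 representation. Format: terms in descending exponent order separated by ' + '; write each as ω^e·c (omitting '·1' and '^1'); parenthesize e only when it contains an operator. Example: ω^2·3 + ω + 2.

ω^(ω + 1)

G_0=10  [base 2] 2^(2 + 1) + 2  →[2↦3]→  3^(3 + 1) + 3 = 84  −1 ⇒ G_1=83
G_1=83  [base 3] 3^(3 + 1) + 2  →[3↦4]→  4^(4 + 1) + 2 = 1026  −1 ⇒ G_2=1025
G_2=1025  [base 4] 4^(4 + 1) + 1  →[4↦5]→  5^(5 + 1) + 1 = 15626  −1 ⇒ G_3=15625
G_3=15625  [base 5] 5^(5 + 1)  →[5↦6]→  6^(6 + 1) = 279936  −1 ⇒ G_4=279935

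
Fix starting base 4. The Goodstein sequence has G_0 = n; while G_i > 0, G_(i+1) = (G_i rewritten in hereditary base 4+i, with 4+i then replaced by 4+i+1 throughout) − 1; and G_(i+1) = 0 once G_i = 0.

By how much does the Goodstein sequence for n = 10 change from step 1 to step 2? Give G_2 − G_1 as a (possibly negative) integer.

1

G_0=10  [base 4] 2·4 + 2  →[4↦5]→  2·5 + 2 = 12  −1 ⇒ G_1=11
G_1=11  [base 5] 2·5 + 1  →[5↦6]→  2·6 + 1 = 13  −1 ⇒ G_2=12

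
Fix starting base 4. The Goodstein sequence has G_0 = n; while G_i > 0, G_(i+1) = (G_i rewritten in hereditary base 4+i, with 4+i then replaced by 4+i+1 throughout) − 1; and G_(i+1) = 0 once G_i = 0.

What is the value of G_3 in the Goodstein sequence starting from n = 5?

4

5 —HB4→ 4 + 1 —bump→ 5 + 1 = 6 —(−1)→ 5
5 —HB5→ 5 —bump→ 6 = 6 —(−1)→ 5
5 —HB6→ 5 —bump→ 5 = 5 —(−1)→ 4
4 —HB7→ 4 —bump→ 4 = 4 —(−1)→ 3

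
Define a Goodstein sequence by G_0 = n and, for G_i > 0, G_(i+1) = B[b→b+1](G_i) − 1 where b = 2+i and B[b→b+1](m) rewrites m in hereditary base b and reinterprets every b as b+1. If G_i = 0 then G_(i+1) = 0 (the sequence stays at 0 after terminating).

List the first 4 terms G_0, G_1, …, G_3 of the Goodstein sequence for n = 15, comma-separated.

15, 111, 1283, 18752

i=0: 15 = 2^(2 + 1) + 2^2 + 2 + 1 (b=2); 2→3: 3^(3 + 1) + 3^3 + 3 + 1 = 112; 112−1 = 111
i=1: 111 = 3^(3 + 1) + 3^3 + 3 (b=3); 3→4: 4^(4 + 1) + 4^4 + 4 = 1284; 1284−1 = 1283
i=2: 1283 = 4^(4 + 1) + 4^4 + 3 (b=4); 4→5: 5^(5 + 1) + 5^5 + 3 = 18753; 18753−1 = 18752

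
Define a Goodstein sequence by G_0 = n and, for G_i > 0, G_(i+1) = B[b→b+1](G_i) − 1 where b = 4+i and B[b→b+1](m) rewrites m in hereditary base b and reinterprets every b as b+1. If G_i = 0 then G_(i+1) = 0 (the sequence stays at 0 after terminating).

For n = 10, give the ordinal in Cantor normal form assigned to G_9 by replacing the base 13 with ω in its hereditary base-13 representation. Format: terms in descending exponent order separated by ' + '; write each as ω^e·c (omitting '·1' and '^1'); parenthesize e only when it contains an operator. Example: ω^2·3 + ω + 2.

ω

G_0=10  [base 4] 2·4 + 2  →[4↦5]→  2·5 + 2 = 12  −1 ⇒ G_1=11
G_1=11  [base 5] 2·5 + 1  →[5↦6]→  2·6 + 1 = 13  −1 ⇒ G_2=12
G_2=12  [base 6] 2·6  →[6↦7]→  2·7 = 14  −1 ⇒ G_3=13
G_3=13  [base 7] 7 + 6  →[7↦8]→  8 + 6 = 14  −1 ⇒ G_4=13
G_4=13  [base 8] 8 + 5  →[8↦9]→  9 + 5 = 14  −1 ⇒ G_5=13
G_5=13  [base 9] 9 + 4  →[9↦10]→  10 + 4 = 14  −1 ⇒ G_6=13
G_6=13  [base 10] 10 + 3  →[10↦11]→  11 + 3 = 14  −1 ⇒ G_7=13
G_7=13  [base 11] 11 + 2  →[11↦12]→  12 + 2 = 14  −1 ⇒ G_8=13
G_8=13  [base 12] 12 + 1  →[12↦13]→  13 + 1 = 14  −1 ⇒ G_9=13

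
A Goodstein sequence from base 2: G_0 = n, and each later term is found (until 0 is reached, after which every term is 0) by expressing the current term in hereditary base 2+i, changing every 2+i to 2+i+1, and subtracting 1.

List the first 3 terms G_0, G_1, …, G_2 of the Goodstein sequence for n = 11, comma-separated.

11, 84, 1027

G_0=11  [base 2] 2^(2 + 1) + 2 + 1  →[2↦3]→  3^(3 + 1) + 3 + 1 = 85  −1 ⇒ G_1=84
G_1=84  [base 3] 3^(3 + 1) + 3  →[3↦4]→  4^(4 + 1) + 4 = 1028  −1 ⇒ G_2=1027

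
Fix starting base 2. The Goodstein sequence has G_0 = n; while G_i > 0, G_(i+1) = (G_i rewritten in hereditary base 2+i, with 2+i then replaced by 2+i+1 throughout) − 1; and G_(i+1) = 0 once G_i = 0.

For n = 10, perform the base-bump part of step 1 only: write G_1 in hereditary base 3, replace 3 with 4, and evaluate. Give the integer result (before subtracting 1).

G_0 = 10. HB_2(10) = 2^(2 + 1) + 2. Bump = 84. G_1 = 83.
G_1 = 83. HB_3(83) = 3^(3 + 1) + 2. Bump = 1026. G_2 = 1025.

1026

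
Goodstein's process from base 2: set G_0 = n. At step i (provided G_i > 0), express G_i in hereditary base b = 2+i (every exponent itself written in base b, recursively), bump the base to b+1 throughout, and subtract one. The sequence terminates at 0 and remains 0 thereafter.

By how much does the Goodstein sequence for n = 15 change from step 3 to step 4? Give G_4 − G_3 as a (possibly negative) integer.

307841

[0] 15 ≡ 2^(2 + 1) + 2^2 + 2 + 1 (base 2). Lift 3: 112. −1: 111.
[1] 111 ≡ 3^(3 + 1) + 3^3 + 3 (base 3). Lift 4: 1284. −1: 1283.
[2] 1283 ≡ 4^(4 + 1) + 4^4 + 3 (base 4). Lift 5: 18753. −1: 18752.
[3] 18752 ≡ 5^(5 + 1) + 5^5 + 2 (base 5). Lift 6: 326594. −1: 326593.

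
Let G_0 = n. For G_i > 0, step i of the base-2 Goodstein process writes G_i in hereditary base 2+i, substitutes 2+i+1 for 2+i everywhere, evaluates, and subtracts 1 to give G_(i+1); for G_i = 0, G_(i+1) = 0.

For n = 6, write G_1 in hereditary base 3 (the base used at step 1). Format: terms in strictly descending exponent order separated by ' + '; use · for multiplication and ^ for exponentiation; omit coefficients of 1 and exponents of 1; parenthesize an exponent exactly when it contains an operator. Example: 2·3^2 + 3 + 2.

[0] 6 ≡ 2^2 + 2 (base 2). Lift 3: 30. −1: 29.
[1] 29 ≡ 3^3 + 2 (base 3). Lift 4: 258. −1: 257.

3^3 + 2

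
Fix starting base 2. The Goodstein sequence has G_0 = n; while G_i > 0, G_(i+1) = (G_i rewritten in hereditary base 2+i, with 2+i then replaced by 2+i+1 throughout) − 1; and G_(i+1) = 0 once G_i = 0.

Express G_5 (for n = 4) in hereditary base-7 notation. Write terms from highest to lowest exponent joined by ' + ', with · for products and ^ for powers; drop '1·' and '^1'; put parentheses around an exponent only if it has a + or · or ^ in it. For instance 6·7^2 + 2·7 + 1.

G_0=4  [base 2] 2^2  →[2↦3]→  3^3 = 27  −1 ⇒ G_1=26
G_1=26  [base 3] 2·3^2 + 2·3 + 2  →[3↦4]→  2·4^2 + 2·4 + 2 = 42  −1 ⇒ G_2=41
G_2=41  [base 4] 2·4^2 + 2·4 + 1  →[4↦5]→  2·5^2 + 2·5 + 1 = 61  −1 ⇒ G_3=60
G_3=60  [base 5] 2·5^2 + 2·5  →[5↦6]→  2·6^2 + 2·6 = 84  −1 ⇒ G_4=83
G_4=83  [base 6] 2·6^2 + 6 + 5  →[6↦7]→  2·7^2 + 7 + 5 = 110  −1 ⇒ G_5=109

2·7^2 + 7 + 4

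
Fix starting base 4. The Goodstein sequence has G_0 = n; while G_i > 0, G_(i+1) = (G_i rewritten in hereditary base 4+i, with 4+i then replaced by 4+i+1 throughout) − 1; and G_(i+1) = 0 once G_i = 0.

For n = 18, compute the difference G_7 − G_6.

5

[0] 18 ≡ 4^2 + 2 (base 4). Lift 5: 27. −1: 26.
[1] 26 ≡ 5^2 + 1 (base 5). Lift 6: 37. −1: 36.
[2] 36 ≡ 6^2 (base 6). Lift 7: 49. −1: 48.
[3] 48 ≡ 6·7 + 6 (base 7). Lift 8: 54. −1: 53.
[4] 53 ≡ 6·8 + 5 (base 8). Lift 9: 59. −1: 58.
[5] 58 ≡ 6·9 + 4 (base 9). Lift 10: 64. −1: 63.
[6] 63 ≡ 6·10 + 3 (base 10). Lift 11: 69. −1: 68.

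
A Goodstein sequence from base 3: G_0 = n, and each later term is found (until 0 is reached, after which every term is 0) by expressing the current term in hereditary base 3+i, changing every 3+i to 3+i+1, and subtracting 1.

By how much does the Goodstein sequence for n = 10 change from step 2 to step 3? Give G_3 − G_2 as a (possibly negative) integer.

base 3: 10 = 3^2 + 1; at 4: 4^2 + 1 = 17; next = 16
base 4: 16 = 4^2; at 5: 5^2 = 25; next = 24
base 5: 24 = 4·5 + 4; at 6: 4·6 + 4 = 28; next = 27

3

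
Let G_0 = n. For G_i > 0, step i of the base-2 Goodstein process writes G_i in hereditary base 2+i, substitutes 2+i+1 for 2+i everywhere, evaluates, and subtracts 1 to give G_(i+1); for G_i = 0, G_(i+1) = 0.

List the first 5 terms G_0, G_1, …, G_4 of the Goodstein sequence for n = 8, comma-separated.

8, 80, 553, 6310, 93395

G_0 = 8. HB_2(8) = 2^(2 + 1). Bump = 81. G_1 = 80.
G_1 = 80. HB_3(80) = 2·3^3 + 2·3^2 + 2·3 + 2. Bump = 554. G_2 = 553.
G_2 = 553. HB_4(553) = 2·4^4 + 2·4^2 + 2·4 + 1. Bump = 6311. G_3 = 6310.
G_3 = 6310. HB_5(6310) = 2·5^5 + 2·5^2 + 2·5. Bump = 93396. G_4 = 93395.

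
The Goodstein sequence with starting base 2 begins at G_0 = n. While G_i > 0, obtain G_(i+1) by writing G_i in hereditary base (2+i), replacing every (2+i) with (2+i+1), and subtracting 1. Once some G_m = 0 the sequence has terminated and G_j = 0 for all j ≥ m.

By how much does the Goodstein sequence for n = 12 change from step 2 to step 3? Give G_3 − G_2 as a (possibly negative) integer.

G_0=12  [base 2] 2^(2 + 1) + 2^2  →[2↦3]→  3^(3 + 1) + 3^3 = 108  −1 ⇒ G_1=107
G_1=107  [base 3] 3^(3 + 1) + 2·3^2 + 2·3 + 2  →[3↦4]→  4^(4 + 1) + 2·4^2 + 2·4 + 2 = 1066  −1 ⇒ G_2=1065
G_2=1065  [base 4] 4^(4 + 1) + 2·4^2 + 2·4 + 1  →[4↦5]→  5^(5 + 1) + 2·5^2 + 2·5 + 1 = 15686  −1 ⇒ G_3=15685

14620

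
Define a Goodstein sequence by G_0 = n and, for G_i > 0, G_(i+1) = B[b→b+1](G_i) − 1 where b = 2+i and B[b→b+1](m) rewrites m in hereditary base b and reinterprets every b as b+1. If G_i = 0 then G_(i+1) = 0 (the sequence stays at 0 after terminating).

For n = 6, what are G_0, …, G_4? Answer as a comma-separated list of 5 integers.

6, 29, 257, 3125, 46655

step 0: 6 = 2^2 + 2; sub 3 for 2: 3^3 + 3; = 30; G_1 = 30−1 = 29
step 1: 29 = 3^3 + 2; sub 4 for 3: 4^4 + 2; = 258; G_2 = 258−1 = 257
step 2: 257 = 4^4 + 1; sub 5 for 4: 5^5 + 1; = 3126; G_3 = 3126−1 = 3125
step 3: 3125 = 5^5; sub 6 for 5: 6^6; = 46656; G_4 = 46656−1 = 46655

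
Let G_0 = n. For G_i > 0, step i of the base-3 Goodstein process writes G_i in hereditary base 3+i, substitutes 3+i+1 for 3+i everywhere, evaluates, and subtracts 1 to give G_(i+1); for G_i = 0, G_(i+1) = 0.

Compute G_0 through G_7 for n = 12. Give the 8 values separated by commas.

(0) 12|_3 = 3^2 + 3 ↦ 4^2 + 4|_4 = 20 ⇒ 19
(1) 19|_4 = 4^2 + 3 ↦ 5^2 + 3|_5 = 28 ⇒ 27
(2) 27|_5 = 5^2 + 2 ↦ 6^2 + 2|_6 = 38 ⇒ 37
(3) 37|_6 = 6^2 + 1 ↦ 7^2 + 1|_7 = 50 ⇒ 49
(4) 49|_7 = 7^2 ↦ 8^2|_8 = 64 ⇒ 63
(5) 63|_8 = 7·8 + 7 ↦ 7·9 + 7|_9 = 70 ⇒ 69
(6) 69|_9 = 7·9 + 6 ↦ 7·10 + 6|_10 = 76 ⇒ 75

12, 19, 27, 37, 49, 63, 69, 75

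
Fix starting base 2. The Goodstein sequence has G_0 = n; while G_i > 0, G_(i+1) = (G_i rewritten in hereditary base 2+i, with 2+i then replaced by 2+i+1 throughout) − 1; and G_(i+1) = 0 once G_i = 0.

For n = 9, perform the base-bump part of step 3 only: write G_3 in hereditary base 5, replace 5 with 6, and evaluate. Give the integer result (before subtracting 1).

140744

G_0=9  [base 2] 2^(2 + 1) + 1  →[2↦3]→  3^(3 + 1) + 1 = 82  −1 ⇒ G_1=81
G_1=81  [base 3] 3^(3 + 1)  →[3↦4]→  4^(4 + 1) = 1024  −1 ⇒ G_2=1023
G_2=1023  [base 4] 3·4^4 + 3·4^3 + 3·4^2 + 3·4 + 3  →[4↦5]→  3·5^5 + 3·5^3 + 3·5^2 + 3·5 + 3 = 9843  −1 ⇒ G_3=9842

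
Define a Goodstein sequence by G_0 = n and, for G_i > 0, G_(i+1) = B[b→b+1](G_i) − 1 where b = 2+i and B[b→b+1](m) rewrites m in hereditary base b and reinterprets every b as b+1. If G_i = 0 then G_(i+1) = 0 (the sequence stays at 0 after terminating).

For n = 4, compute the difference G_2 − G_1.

15

[0] 4 ≡ 2^2 (base 2). Lift 3: 27. −1: 26.
[1] 26 ≡ 2·3^2 + 2·3 + 2 (base 3). Lift 4: 42. −1: 41.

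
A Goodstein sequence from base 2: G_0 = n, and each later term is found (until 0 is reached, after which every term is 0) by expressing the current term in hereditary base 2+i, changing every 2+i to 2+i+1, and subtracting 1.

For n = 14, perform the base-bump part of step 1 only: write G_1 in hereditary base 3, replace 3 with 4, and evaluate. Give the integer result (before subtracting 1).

(0) 14|_2 = 2^(2 + 1) + 2^2 + 2 ↦ 3^(3 + 1) + 3^3 + 3|_3 = 111 ⇒ 110
(1) 110|_3 = 3^(3 + 1) + 3^3 + 2 ↦ 4^(4 + 1) + 4^4 + 2|_4 = 1282 ⇒ 1281

1282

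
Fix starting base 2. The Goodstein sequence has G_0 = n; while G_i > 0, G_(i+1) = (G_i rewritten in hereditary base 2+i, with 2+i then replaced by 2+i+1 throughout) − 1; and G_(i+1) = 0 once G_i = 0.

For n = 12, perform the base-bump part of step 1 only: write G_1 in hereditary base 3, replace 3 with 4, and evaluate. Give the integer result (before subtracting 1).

G_0 = 12. HB_2(12) = 2^(2 + 1) + 2^2. Bump = 108. G_1 = 107.
G_1 = 107. HB_3(107) = 3^(3 + 1) + 2·3^2 + 2·3 + 2. Bump = 1066. G_2 = 1065.

1066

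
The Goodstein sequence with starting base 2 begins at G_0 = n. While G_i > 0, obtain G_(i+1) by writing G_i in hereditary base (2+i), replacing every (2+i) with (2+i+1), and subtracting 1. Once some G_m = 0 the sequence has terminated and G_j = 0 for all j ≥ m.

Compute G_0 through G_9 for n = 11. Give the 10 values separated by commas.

[0] 11 ≡ 2^(2 + 1) + 2 + 1 (base 2). Lift 3: 85. −1: 84.
[1] 84 ≡ 3^(3 + 1) + 3 (base 3). Lift 4: 1028. −1: 1027.
[2] 1027 ≡ 4^(4 + 1) + 3 (base 4). Lift 5: 15628. −1: 15627.
[3] 15627 ≡ 5^(5 + 1) + 2 (base 5). Lift 6: 279938. −1: 279937.
[4] 279937 ≡ 6^(6 + 1) + 1 (base 6). Lift 7: 5764802. −1: 5764801.
[5] 5764801 ≡ 7^(7 + 1) (base 7). Lift 8: 134217728. −1: 134217727.
[6] 134217727 ≡ 7·8^8 + 7·8^7 + 7·8^6 + 7·8^5 + 7·8^4 + 7·8^3 + 7·8^2 + 7·8 + 7 (base 8). Lift 9: 2749609303. −1: 2749609302.
[7] 2749609302 ≡ 7·9^9 + 7·9^7 + 7·9^6 + 7·9^5 + 7·9^4 + 7·9^3 + 7·9^2 + 7·9 + 6 (base 9). Lift 10: 70077777776. −1: 70077777775.
[8] 70077777775 ≡ 7·10^10 + 7·10^7 + 7·10^6 + 7·10^5 + 7·10^4 + 7·10^3 + 7·10^2 + 7·10 + 5 (base 10). Lift 11: 1997331745491. −1: 1997331745490.

11, 84, 1027, 15627, 279937, 5764801, 134217727, 2749609302, 70077777775, 1997331745490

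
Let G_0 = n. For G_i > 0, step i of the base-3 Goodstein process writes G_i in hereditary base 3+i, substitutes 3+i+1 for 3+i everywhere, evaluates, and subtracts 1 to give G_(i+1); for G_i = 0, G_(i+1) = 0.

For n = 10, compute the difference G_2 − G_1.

G_0 = 10. HB_3(10) = 3^2 + 1. Bump = 17. G_1 = 16.
G_1 = 16. HB_4(16) = 4^2. Bump = 25. G_2 = 24.

8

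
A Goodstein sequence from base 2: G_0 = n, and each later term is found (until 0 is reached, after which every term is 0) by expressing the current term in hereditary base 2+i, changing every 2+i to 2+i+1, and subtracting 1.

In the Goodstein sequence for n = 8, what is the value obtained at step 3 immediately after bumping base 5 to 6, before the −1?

93396

(0) 8|_2 = 2^(2 + 1) ↦ 3^(3 + 1)|_3 = 81 ⇒ 80
(1) 80|_3 = 2·3^3 + 2·3^2 + 2·3 + 2 ↦ 2·4^4 + 2·4^2 + 2·4 + 2|_4 = 554 ⇒ 553
(2) 553|_4 = 2·4^4 + 2·4^2 + 2·4 + 1 ↦ 2·5^5 + 2·5^2 + 2·5 + 1|_5 = 6311 ⇒ 6310
(3) 6310|_5 = 2·5^5 + 2·5^2 + 2·5 ↦ 2·6^6 + 2·6^2 + 2·6|_6 = 93396 ⇒ 93395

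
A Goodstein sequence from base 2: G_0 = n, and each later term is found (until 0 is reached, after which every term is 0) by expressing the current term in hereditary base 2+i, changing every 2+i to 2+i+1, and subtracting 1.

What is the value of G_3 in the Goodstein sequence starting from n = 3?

2

3 —HB2→ 2 + 1 —bump→ 3 + 1 = 4 —(−1)→ 3
3 —HB3→ 3 —bump→ 4 = 4 —(−1)→ 3
3 —HB4→ 3 —bump→ 3 = 3 —(−1)→ 2
2 —HB5→ 2 —bump→ 2 = 2 —(−1)→ 1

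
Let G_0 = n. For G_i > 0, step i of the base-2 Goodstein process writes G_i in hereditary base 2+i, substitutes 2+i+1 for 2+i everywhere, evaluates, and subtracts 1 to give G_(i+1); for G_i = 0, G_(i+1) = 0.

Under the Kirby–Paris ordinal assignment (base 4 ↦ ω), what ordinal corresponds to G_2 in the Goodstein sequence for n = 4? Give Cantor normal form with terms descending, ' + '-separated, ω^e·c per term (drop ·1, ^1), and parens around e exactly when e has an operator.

ω^2·2 + ω·2 + 1

[0] 4 ≡ 2^2 (base 2). Lift 3: 27. −1: 26.
[1] 26 ≡ 2·3^2 + 2·3 + 2 (base 3). Lift 4: 42. −1: 41.
[2] 41 ≡ 2·4^2 + 2·4 + 1 (base 4). Lift 5: 61. −1: 60.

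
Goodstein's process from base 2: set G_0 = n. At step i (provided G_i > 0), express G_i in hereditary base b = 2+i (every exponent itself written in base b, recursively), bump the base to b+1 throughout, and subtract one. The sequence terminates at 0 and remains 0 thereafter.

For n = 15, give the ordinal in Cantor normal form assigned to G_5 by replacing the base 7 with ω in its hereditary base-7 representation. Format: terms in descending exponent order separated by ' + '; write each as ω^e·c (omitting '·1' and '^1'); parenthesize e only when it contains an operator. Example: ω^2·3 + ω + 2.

ω^(ω + 1) + ω^ω

G_0 = 15. HB_2(15) = 2^(2 + 1) + 2^2 + 2 + 1. Bump = 112. G_1 = 111.
G_1 = 111. HB_3(111) = 3^(3 + 1) + 3^3 + 3. Bump = 1284. G_2 = 1283.
G_2 = 1283. HB_4(1283) = 4^(4 + 1) + 4^4 + 3. Bump = 18753. G_3 = 18752.
G_3 = 18752. HB_5(18752) = 5^(5 + 1) + 5^5 + 2. Bump = 326594. G_4 = 326593.
G_4 = 326593. HB_6(326593) = 6^(6 + 1) + 6^6 + 1. Bump = 6588345. G_5 = 6588344.
G_5 = 6588344. HB_7(6588344) = 7^(7 + 1) + 7^7. Bump = 150994944. G_6 = 150994943.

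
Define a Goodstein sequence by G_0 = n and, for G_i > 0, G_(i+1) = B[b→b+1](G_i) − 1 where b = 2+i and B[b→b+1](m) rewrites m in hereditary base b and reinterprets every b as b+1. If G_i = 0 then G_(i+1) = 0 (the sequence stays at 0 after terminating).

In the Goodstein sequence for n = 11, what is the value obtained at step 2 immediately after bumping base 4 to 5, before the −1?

15628

step 0: 11 = 2^(2 + 1) + 2 + 1; sub 3 for 2: 3^(3 + 1) + 3 + 1; = 85; G_1 = 85−1 = 84
step 1: 84 = 3^(3 + 1) + 3; sub 4 for 3: 4^(4 + 1) + 4; = 1028; G_2 = 1028−1 = 1027
step 2: 1027 = 4^(4 + 1) + 3; sub 5 for 4: 5^(5 + 1) + 3; = 15628; G_3 = 15628−1 = 15627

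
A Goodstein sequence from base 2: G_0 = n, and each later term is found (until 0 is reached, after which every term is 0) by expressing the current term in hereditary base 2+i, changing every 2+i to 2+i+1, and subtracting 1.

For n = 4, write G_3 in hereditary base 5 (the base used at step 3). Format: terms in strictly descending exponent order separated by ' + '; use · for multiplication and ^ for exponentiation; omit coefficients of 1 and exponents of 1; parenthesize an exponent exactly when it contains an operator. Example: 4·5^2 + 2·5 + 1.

2·5^2 + 2·5

base 2: 4 = 2^2; at 3: 3^3 = 27; next = 26
base 3: 26 = 2·3^2 + 2·3 + 2; at 4: 2·4^2 + 2·4 + 2 = 42; next = 41
base 4: 41 = 2·4^2 + 2·4 + 1; at 5: 2·5^2 + 2·5 + 1 = 61; next = 60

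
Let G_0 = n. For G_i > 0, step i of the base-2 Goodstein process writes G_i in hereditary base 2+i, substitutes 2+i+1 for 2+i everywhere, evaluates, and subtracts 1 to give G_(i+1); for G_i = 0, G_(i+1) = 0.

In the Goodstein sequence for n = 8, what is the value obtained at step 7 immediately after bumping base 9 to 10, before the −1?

20000000212

G_0 = 8. HB_2(8) = 2^(2 + 1). Bump = 81. G_1 = 80.
G_1 = 80. HB_3(80) = 2·3^3 + 2·3^2 + 2·3 + 2. Bump = 554. G_2 = 553.
G_2 = 553. HB_4(553) = 2·4^4 + 2·4^2 + 2·4 + 1. Bump = 6311. G_3 = 6310.
G_3 = 6310. HB_5(6310) = 2·5^5 + 2·5^2 + 2·5. Bump = 93396. G_4 = 93395.
G_4 = 93395. HB_6(93395) = 2·6^6 + 2·6^2 + 6 + 5. Bump = 1647196. G_5 = 1647195.
G_5 = 1647195. HB_7(1647195) = 2·7^7 + 2·7^2 + 7 + 4. Bump = 33554572. G_6 = 33554571.
G_6 = 33554571. HB_8(33554571) = 2·8^8 + 2·8^2 + 8 + 3. Bump = 774841152. G_7 = 774841151.
G_7 = 774841151. HB_9(774841151) = 2·9^9 + 2·9^2 + 9 + 2. Bump = 20000000212. G_8 = 20000000211.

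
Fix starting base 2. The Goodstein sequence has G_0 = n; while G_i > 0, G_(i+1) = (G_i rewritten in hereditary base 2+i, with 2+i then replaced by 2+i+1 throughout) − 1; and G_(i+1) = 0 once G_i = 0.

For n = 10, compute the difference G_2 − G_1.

942

step 0: 10 = 2^(2 + 1) + 2; sub 3 for 2: 3^(3 + 1) + 3; = 84; G_1 = 84−1 = 83
step 1: 83 = 3^(3 + 1) + 2; sub 4 for 3: 4^(4 + 1) + 2; = 1026; G_2 = 1026−1 = 1025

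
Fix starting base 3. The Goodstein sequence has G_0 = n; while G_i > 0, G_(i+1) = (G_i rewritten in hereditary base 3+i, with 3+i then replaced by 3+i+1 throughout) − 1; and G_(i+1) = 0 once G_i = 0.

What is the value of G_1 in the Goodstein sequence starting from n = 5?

G_0 = 5. HB_3(5) = 3 + 2. Bump = 6. G_1 = 5.
G_1 = 5. HB_4(5) = 4 + 1. Bump = 6. G_2 = 5.

5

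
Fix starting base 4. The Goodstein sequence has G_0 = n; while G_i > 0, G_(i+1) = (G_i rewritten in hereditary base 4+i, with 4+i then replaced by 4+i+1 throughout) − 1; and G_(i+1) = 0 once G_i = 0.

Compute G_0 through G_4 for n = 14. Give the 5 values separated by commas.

14, 16, 18, 20, 21

G_0 = 14. HB_4(14) = 3·4 + 2. Bump = 17. G_1 = 16.
G_1 = 16. HB_5(16) = 3·5 + 1. Bump = 19. G_2 = 18.
G_2 = 18. HB_6(18) = 3·6. Bump = 21. G_3 = 20.
G_3 = 20. HB_7(20) = 2·7 + 6. Bump = 22. G_4 = 21.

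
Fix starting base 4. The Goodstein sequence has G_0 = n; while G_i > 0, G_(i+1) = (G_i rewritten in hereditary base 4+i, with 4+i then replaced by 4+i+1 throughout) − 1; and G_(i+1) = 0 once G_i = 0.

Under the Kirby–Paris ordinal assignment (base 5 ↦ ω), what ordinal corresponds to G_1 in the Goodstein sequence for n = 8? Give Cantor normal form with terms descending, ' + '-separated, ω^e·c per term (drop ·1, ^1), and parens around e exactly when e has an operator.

ω + 4

G_0 = 8. HB_4(8) = 2·4. Bump = 10. G_1 = 9.
G_1 = 9. HB_5(9) = 5 + 4. Bump = 10. G_2 = 9.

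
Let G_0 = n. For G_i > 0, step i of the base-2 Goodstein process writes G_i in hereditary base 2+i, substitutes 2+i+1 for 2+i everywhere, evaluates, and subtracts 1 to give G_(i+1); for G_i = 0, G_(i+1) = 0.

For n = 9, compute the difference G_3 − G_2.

8819

(0) 9|_2 = 2^(2 + 1) + 1 ↦ 3^(3 + 1) + 1|_3 = 82 ⇒ 81
(1) 81|_3 = 3^(3 + 1) ↦ 4^(4 + 1)|_4 = 1024 ⇒ 1023
(2) 1023|_4 = 3·4^4 + 3·4^3 + 3·4^2 + 3·4 + 3 ↦ 3·5^5 + 3·5^3 + 3·5^2 + 3·5 + 3|_5 = 9843 ⇒ 9842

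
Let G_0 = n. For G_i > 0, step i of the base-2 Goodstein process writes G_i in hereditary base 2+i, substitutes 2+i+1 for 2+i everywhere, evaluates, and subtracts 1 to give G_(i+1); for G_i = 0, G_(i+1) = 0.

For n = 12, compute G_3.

15685

[0] 12 ≡ 2^(2 + 1) + 2^2 (base 2). Lift 3: 108. −1: 107.
[1] 107 ≡ 3^(3 + 1) + 2·3^2 + 2·3 + 2 (base 3). Lift 4: 1066. −1: 1065.
[2] 1065 ≡ 4^(4 + 1) + 2·4^2 + 2·4 + 1 (base 4). Lift 5: 15686. −1: 15685.
[3] 15685 ≡ 5^(5 + 1) + 2·5^2 + 2·5 (base 5). Lift 6: 280020. −1: 280019.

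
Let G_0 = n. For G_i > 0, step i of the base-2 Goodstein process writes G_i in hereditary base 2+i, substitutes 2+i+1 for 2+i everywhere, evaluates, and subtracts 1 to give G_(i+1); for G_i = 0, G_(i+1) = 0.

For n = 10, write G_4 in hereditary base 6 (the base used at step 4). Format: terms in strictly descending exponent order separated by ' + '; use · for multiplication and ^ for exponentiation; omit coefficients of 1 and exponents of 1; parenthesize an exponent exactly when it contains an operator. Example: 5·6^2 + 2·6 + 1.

5·6^6 + 5·6^5 + 5·6^4 + 5·6^3 + 5·6^2 + 5·6 + 5

[0] 10 ≡ 2^(2 + 1) + 2 (base 2). Lift 3: 84. −1: 83.
[1] 83 ≡ 3^(3 + 1) + 2 (base 3). Lift 4: 1026. −1: 1025.
[2] 1025 ≡ 4^(4 + 1) + 1 (base 4). Lift 5: 15626. −1: 15625.
[3] 15625 ≡ 5^(5 + 1) (base 5). Lift 6: 279936. −1: 279935.
[4] 279935 ≡ 5·6^6 + 5·6^5 + 5·6^4 + 5·6^3 + 5·6^2 + 5·6 + 5 (base 6). Lift 7: 4215755. −1: 4215754.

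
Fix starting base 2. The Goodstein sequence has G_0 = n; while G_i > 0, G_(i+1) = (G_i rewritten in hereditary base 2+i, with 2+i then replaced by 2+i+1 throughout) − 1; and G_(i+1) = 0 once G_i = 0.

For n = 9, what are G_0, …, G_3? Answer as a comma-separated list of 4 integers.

G_0=9  [base 2] 2^(2 + 1) + 1  →[2↦3]→  3^(3 + 1) + 1 = 82  −1 ⇒ G_1=81
G_1=81  [base 3] 3^(3 + 1)  →[3↦4]→  4^(4 + 1) = 1024  −1 ⇒ G_2=1023
G_2=1023  [base 4] 3·4^4 + 3·4^3 + 3·4^2 + 3·4 + 3  →[4↦5]→  3·5^5 + 3·5^3 + 3·5^2 + 3·5 + 3 = 9843  −1 ⇒ G_3=9842

9, 81, 1023, 9842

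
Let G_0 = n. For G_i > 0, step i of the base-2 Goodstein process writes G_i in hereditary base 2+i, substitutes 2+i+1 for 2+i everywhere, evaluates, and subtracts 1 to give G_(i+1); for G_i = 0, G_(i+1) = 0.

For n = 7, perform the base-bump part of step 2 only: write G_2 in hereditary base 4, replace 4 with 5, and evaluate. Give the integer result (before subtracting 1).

G_0 = 7. HB_2(7) = 2^2 + 2 + 1. Bump = 31. G_1 = 30.
G_1 = 30. HB_3(30) = 3^3 + 3. Bump = 260. G_2 = 259.

3128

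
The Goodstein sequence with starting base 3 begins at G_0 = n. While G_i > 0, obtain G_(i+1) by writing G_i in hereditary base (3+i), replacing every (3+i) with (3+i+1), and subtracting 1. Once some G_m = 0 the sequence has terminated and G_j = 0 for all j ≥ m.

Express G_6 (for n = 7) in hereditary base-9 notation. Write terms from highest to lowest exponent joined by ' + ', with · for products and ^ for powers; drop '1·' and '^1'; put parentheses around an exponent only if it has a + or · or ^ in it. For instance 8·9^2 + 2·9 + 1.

9

base 3: 7 = 2·3 + 1; at 4: 2·4 + 1 = 9; next = 8
base 4: 8 = 2·4; at 5: 2·5 = 10; next = 9
base 5: 9 = 5 + 4; at 6: 6 + 4 = 10; next = 9
base 6: 9 = 6 + 3; at 7: 7 + 3 = 10; next = 9
base 7: 9 = 7 + 2; at 8: 8 + 2 = 10; next = 9
base 8: 9 = 8 + 1; at 9: 9 + 1 = 10; next = 9
base 9: 9 = 9; at 10: 10 = 10; next = 9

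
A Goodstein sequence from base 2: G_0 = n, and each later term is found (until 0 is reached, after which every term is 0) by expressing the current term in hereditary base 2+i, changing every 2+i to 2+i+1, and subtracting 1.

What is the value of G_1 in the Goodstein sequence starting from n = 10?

83

step 0: 10 = 2^(2 + 1) + 2; sub 3 for 2: 3^(3 + 1) + 3; = 84; G_1 = 84−1 = 83
step 1: 83 = 3^(3 + 1) + 2; sub 4 for 3: 4^(4 + 1) + 2; = 1026; G_2 = 1026−1 = 1025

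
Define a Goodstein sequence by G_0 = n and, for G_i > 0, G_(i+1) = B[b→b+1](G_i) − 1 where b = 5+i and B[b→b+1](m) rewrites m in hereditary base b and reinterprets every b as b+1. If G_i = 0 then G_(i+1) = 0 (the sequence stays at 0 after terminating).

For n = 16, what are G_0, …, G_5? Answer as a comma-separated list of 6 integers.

16, 18, 20, 21, 22, 23

[0] 16 ≡ 3·5 + 1 (base 5). Lift 6: 19. −1: 18.
[1] 18 ≡ 3·6 (base 6). Lift 7: 21. −1: 20.
[2] 20 ≡ 2·7 + 6 (base 7). Lift 8: 22. −1: 21.
[3] 21 ≡ 2·8 + 5 (base 8). Lift 9: 23. −1: 22.
[4] 22 ≡ 2·9 + 4 (base 9). Lift 10: 24. −1: 23.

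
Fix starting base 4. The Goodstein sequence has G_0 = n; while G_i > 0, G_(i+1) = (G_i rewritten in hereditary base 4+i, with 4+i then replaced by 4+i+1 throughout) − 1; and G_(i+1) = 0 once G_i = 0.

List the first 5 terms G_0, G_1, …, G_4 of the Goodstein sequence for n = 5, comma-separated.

i=0: 5 = 4 + 1 (b=4); 4→5: 5 + 1 = 6; 6−1 = 5
i=1: 5 = 5 (b=5); 5→6: 6 = 6; 6−1 = 5
i=2: 5 = 5 (b=6); 6→7: 5 = 5; 5−1 = 4
i=3: 4 = 4 (b=7); 7→8: 4 = 4; 4−1 = 3

5, 5, 5, 4, 3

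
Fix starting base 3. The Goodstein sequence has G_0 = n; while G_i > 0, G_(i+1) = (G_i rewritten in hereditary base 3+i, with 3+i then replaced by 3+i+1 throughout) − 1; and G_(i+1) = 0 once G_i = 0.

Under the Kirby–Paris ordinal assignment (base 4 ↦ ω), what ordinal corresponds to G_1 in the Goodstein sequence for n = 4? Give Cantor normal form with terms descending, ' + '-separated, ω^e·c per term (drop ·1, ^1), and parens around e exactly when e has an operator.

step 0: 4 = 3 + 1; sub 4 for 3: 4 + 1; = 5; G_1 = 5−1 = 4
step 1: 4 = 4; sub 5 for 4: 5; = 5; G_2 = 5−1 = 4

ω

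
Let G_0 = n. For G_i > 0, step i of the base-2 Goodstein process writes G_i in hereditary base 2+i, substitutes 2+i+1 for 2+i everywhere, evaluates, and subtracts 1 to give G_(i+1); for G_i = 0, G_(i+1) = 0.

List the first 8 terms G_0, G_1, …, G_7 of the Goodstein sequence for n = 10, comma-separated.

10, 83, 1025, 15625, 279935, 4215754, 84073323, 1937434592

(0) 10|_2 = 2^(2 + 1) + 2 ↦ 3^(3 + 1) + 3|_3 = 84 ⇒ 83
(1) 83|_3 = 3^(3 + 1) + 2 ↦ 4^(4 + 1) + 2|_4 = 1026 ⇒ 1025
(2) 1025|_4 = 4^(4 + 1) + 1 ↦ 5^(5 + 1) + 1|_5 = 15626 ⇒ 15625
(3) 15625|_5 = 5^(5 + 1) ↦ 6^(6 + 1)|_6 = 279936 ⇒ 279935
(4) 279935|_6 = 5·6^6 + 5·6^5 + 5·6^4 + 5·6^3 + 5·6^2 + 5·6 + 5 ↦ 5·7^7 + 5·7^5 + 5·7^4 + 5·7^3 + 5·7^2 + 5·7 + 5|_7 = 4215755 ⇒ 4215754
(5) 4215754|_7 = 5·7^7 + 5·7^5 + 5·7^4 + 5·7^3 + 5·7^2 + 5·7 + 4 ↦ 5·8^8 + 5·8^5 + 5·8^4 + 5·8^3 + 5·8^2 + 5·8 + 4|_8 = 84073324 ⇒ 84073323
(6) 84073323|_8 = 5·8^8 + 5·8^5 + 5·8^4 + 5·8^3 + 5·8^2 + 5·8 + 3 ↦ 5·9^9 + 5·9^5 + 5·9^4 + 5·9^3 + 5·9^2 + 5·9 + 3|_9 = 1937434593 ⇒ 1937434592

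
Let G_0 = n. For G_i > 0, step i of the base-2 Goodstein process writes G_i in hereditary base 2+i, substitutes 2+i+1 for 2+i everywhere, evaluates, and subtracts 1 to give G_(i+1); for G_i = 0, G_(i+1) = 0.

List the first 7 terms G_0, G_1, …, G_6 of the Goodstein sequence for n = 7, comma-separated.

7, 30, 259, 3127, 46657, 823543, 16777215

(0) 7|_2 = 2^2 + 2 + 1 ↦ 3^3 + 3 + 1|_3 = 31 ⇒ 30
(1) 30|_3 = 3^3 + 3 ↦ 4^4 + 4|_4 = 260 ⇒ 259
(2) 259|_4 = 4^4 + 3 ↦ 5^5 + 3|_5 = 3128 ⇒ 3127
(3) 3127|_5 = 5^5 + 2 ↦ 6^6 + 2|_6 = 46658 ⇒ 46657
(4) 46657|_6 = 6^6 + 1 ↦ 7^7 + 1|_7 = 823544 ⇒ 823543
(5) 823543|_7 = 7^7 ↦ 8^8|_8 = 16777216 ⇒ 16777215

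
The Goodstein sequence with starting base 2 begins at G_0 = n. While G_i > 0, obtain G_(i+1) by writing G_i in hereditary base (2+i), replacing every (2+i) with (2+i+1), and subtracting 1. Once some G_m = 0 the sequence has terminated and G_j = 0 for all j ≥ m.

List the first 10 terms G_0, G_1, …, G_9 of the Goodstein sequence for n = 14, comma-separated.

G_0 = 14. HB_2(14) = 2^(2 + 1) + 2^2 + 2. Bump = 111. G_1 = 110.
G_1 = 110. HB_3(110) = 3^(3 + 1) + 3^3 + 2. Bump = 1282. G_2 = 1281.
G_2 = 1281. HB_4(1281) = 4^(4 + 1) + 4^4 + 1. Bump = 18751. G_3 = 18750.
G_3 = 18750. HB_5(18750) = 5^(5 + 1) + 5^5. Bump = 326592. G_4 = 326591.
G_4 = 326591. HB_6(326591) = 6^(6 + 1) + 5·6^5 + 5·6^4 + 5·6^3 + 5·6^2 + 5·6 + 5. Bump = 5862841. G_5 = 5862840.
G_5 = 5862840. HB_7(5862840) = 7^(7 + 1) + 5·7^5 + 5·7^4 + 5·7^3 + 5·7^2 + 5·7 + 4. Bump = 134404972. G_6 = 134404971.
G_6 = 134404971. HB_8(134404971) = 8^(8 + 1) + 5·8^5 + 5·8^4 + 5·8^3 + 5·8^2 + 5·8 + 3. Bump = 3487116549. G_7 = 3487116548.
G_7 = 3487116548. HB_9(3487116548) = 9^(9 + 1) + 5·9^5 + 5·9^4 + 5·9^3 + 5·9^2 + 5·9 + 2. Bump = 100000555552. G_8 = 100000555551.
G_8 = 100000555551. HB_10(100000555551) = 10^(10 + 1) + 5·10^5 + 5·10^4 + 5·10^3 + 5·10^2 + 5·10 + 1. Bump = 3138429262497. G_9 = 3138429262496.

14, 110, 1281, 18750, 326591, 5862840, 134404971, 3487116548, 100000555551, 3138429262496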